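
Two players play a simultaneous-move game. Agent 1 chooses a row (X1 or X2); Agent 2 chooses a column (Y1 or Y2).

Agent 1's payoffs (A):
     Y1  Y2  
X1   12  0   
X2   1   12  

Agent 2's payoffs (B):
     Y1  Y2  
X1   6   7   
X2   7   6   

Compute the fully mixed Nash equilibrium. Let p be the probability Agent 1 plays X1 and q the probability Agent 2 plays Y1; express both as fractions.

Each player's mixing probability is pinned down by making the *other* player indifferent.
Agent 2 indifferent between Y1 and Y2: p·6 + (1−p)·7 = p·7 + (1−p)·6 ⟹ 7 + (-1)p = 6 + 1p ⟹ p = 1/2.
Agent 1 indifferent between X1 and X2: q·12 + (1−q)·0 = q·1 + (1−q)·12 ⟹ 0 + 12q = 12 + (-11)q ⟹ q = 12/23.

p = 1/2, q = 12/23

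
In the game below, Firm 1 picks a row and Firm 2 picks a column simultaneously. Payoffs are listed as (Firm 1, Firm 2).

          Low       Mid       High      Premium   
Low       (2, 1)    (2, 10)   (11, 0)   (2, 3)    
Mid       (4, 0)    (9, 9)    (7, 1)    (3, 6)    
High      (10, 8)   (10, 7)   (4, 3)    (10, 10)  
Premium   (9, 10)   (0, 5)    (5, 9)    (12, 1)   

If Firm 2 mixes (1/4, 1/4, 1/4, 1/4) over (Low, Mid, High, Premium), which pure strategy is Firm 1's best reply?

High

Firm 1's best reply maximizes expected payoff against the mix.
Low: (1/4)·2 + (1/4)·2 + (1/4)·11 + (1/4)·2 = 17/4
Mid: (1/4)·4 + (1/4)·9 + (1/4)·7 + (1/4)·3 = 23/4
High: (1/4)·10 + (1/4)·10 + (1/4)·4 + (1/4)·10 = 17/2
Premium: (1/4)·9 + (1/4)·0 + (1/4)·5 + (1/4)·12 = 13/2
Highest expected payoff is 17/2, from High.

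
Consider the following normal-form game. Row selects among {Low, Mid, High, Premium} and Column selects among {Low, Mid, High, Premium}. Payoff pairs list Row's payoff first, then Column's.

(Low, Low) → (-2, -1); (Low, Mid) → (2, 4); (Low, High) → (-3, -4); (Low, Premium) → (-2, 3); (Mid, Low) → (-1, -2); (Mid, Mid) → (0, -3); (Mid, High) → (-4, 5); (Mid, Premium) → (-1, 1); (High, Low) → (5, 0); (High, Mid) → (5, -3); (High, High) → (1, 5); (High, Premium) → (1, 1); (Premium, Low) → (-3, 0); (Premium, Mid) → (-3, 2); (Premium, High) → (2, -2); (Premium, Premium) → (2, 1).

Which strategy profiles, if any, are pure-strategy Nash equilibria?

A profile is a Nash equilibrium when each player is best-responding to the other.
Row's best responses — vs Low: High (payoff 5); vs Mid: High (payoff 5); vs High: Premium (payoff 2); vs Premium: Premium (payoff 2).
Column's best responses — vs Low: Mid (payoff 4); vs Mid: High (payoff 5); vs High: High (payoff 5); vs Premium: Mid (payoff 2).
No cell has both players best-responding. For instance, Row's best reply to Premium is Premium, but against Premium Column prefers Mid over Premium.

No pure-strategy Nash equilibrium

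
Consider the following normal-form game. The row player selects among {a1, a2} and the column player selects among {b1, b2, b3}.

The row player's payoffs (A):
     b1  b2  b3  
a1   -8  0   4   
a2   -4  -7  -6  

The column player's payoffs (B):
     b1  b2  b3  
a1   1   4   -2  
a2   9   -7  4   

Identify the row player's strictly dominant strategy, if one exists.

None

Check whether one of the row player's strategies beats all alternatives regardless of what the opponent does.
a1 is not dominant: against b1, a2 gives -4 > -8.
a2 is not dominant: against b2, a1 gives 0 > -7.
No single strategy is best against every opponent action.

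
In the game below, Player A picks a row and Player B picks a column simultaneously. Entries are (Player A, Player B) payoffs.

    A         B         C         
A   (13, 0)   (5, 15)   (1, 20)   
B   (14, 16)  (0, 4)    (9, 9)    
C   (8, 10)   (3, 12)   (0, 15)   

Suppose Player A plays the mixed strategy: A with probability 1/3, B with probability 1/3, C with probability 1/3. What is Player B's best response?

C

Compute Player B's expected payoff from each pure strategy against the given mix.
A: (1/3)·0 + (1/3)·16 + (1/3)·10 = 26/3
B: (1/3)·15 + (1/3)·4 + (1/3)·12 = 31/3
C: (1/3)·20 + (1/3)·9 + (1/3)·15 = 44/3
Highest expected payoff is 44/3, from C.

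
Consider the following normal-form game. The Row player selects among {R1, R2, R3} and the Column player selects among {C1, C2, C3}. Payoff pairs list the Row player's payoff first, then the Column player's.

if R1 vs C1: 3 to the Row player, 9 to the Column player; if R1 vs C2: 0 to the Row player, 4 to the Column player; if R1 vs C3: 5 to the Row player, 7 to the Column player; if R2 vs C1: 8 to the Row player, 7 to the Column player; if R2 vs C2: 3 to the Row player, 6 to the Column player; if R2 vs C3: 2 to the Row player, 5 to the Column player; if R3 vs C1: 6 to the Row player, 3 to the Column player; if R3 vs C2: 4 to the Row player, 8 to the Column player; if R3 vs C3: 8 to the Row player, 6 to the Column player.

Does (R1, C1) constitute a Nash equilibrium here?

No

Holding the Column player at C1: the Row player gets 3 from R1 but could get 8 by switching to R2. The Row player has a profitable deviation.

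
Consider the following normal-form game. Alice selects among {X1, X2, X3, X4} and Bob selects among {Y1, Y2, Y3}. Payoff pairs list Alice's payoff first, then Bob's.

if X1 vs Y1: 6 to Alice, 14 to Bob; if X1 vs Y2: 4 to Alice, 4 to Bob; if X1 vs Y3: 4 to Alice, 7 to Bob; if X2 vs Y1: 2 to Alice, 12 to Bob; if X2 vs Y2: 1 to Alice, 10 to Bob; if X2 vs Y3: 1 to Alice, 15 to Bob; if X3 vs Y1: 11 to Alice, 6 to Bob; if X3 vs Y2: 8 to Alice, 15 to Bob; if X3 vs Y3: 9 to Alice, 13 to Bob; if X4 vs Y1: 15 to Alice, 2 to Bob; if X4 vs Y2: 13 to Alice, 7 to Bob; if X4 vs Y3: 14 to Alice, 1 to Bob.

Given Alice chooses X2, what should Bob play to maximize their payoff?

With Alice fixed at X2, Bob's payoffs are: Y1 → 12, Y2 → 10, Y3 → 15.
The maximum is 15, achieved by Y3.

Y3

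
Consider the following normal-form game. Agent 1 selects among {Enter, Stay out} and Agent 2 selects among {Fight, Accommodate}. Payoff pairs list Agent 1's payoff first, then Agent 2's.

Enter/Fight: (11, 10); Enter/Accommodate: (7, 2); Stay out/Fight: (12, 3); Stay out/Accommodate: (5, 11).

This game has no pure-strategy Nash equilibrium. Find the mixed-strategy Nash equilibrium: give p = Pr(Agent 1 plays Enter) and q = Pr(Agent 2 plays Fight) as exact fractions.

In a mixed NE each player is indifferent between their pure strategies, so the opponent's mix sets the indifference.
Agent 2 indifferent between Fight and Accommodate: p·10 + (1−p)·3 = p·2 + (1−p)·11 ⟹ 3 + 7p = 11 + (-9)p ⟹ p = 1/2.
Agent 1 indifferent between Enter and Stay out: q·11 + (1−q)·7 = q·12 + (1−q)·5 ⟹ 7 + 4q = 5 + 7q ⟹ q = 2/3.

p = 1/2, q = 2/3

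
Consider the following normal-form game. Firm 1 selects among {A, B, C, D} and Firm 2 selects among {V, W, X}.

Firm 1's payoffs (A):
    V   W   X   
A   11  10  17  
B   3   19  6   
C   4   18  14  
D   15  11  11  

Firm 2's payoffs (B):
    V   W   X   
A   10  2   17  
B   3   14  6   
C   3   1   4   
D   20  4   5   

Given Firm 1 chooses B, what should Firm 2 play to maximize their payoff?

W

With Firm 1 fixed at B, Firm 2's payoffs are: V → 3, W → 14, X → 6.
The maximum is 14, achieved by W.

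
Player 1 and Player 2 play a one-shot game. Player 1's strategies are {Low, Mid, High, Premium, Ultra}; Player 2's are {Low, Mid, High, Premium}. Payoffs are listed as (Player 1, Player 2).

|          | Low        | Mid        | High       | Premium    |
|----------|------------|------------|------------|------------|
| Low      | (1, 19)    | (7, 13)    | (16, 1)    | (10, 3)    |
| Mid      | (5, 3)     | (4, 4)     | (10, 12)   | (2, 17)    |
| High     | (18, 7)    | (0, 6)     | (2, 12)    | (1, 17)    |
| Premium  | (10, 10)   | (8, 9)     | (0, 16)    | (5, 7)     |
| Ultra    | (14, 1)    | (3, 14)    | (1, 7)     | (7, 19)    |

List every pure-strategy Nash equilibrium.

No pure-strategy Nash equilibrium

A profile is a Nash equilibrium when each player is best-responding to the other.
Player 1's best responses — vs Low: High (payoff 18); vs Mid: Premium (payoff 8); vs High: Low (payoff 16); vs Premium: Low (payoff 10).
Player 2's best responses — vs Low: Low (payoff 19); vs Mid: Premium (payoff 17); vs High: Premium (payoff 17); vs Premium: High (payoff 16); vs Ultra: Premium (payoff 19).
No cell has both players best-responding. For instance, Player 1's best reply to Mid is Premium, but against Premium Player 2 prefers High over Mid.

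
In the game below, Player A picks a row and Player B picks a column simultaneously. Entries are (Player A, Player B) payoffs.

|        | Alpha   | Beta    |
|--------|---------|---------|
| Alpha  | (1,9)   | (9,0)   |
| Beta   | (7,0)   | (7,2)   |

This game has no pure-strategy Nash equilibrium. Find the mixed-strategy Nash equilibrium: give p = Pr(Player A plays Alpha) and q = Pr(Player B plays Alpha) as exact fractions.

In a mixed NE each player is indifferent between their pure strategies, so the opponent's mix sets the indifference.
Player B indifferent between Alpha and Beta: p·9 + (1−p)·0 = p·0 + (1−p)·2 ⟹ 0 + 9p = 2 + (-2)p ⟹ p = 2/11.
Player A indifferent between Alpha and Beta: q·1 + (1−q)·9 = q·7 + (1−q)·7 ⟹ 9 + (-8)q = 7 + 0q ⟹ q = 1/4.

p = 2/11, q = 1/4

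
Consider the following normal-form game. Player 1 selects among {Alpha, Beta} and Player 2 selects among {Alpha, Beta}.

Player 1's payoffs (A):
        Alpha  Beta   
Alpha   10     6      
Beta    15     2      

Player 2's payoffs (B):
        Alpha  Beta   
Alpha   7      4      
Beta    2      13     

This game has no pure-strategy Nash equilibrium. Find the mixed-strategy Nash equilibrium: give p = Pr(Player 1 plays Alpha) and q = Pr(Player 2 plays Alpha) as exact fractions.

In a mixed NE each player is indifferent between their pure strategies, so the opponent's mix sets the indifference.
Player 2 indifferent between Alpha and Beta: p·7 + (1−p)·2 = p·4 + (1−p)·13 ⟹ 2 + 5p = 13 + (-9)p ⟹ p = 11/14.
Player 1 indifferent between Alpha and Beta: q·10 + (1−q)·6 = q·15 + (1−q)·2 ⟹ 6 + 4q = 2 + 13q ⟹ q = 4/9.

p = 11/14, q = 4/9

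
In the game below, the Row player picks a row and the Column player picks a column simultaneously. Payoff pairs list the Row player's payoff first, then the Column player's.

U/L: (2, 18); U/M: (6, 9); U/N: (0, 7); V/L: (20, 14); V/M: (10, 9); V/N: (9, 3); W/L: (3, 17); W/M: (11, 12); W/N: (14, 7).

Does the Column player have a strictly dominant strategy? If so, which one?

Check whether one of the Column player's strategies beats all alternatives regardless of what the opponent does.
L strictly dominates: vs U: 18 > each of {9, 7}; vs V: 14 > each of {9, 3}; vs W: 17 > each of {12, 7}.

L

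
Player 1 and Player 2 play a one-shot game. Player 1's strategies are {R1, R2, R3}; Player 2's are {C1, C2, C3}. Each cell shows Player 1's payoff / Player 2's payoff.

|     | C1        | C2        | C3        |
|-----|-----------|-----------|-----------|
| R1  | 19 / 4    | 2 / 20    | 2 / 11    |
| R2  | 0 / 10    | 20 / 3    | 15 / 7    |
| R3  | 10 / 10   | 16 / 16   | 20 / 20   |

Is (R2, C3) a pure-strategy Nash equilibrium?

Holding Player 2 at C3: Player 1 gets 15 from R2 but could get 20 by switching to R3. Player 1 has a profitable deviation.

No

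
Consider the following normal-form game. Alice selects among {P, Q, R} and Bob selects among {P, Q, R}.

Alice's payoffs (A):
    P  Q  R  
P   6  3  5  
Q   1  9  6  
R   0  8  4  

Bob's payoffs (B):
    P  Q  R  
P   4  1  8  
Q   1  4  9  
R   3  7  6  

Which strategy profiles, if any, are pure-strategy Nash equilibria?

(Q, R)

A profile is a Nash equilibrium when each player is best-responding to the other.
Alice's best responses — vs P: P (payoff 6); vs Q: Q (payoff 9); vs R: Q (payoff 6).
Bob's best responses — vs P: R (payoff 8); vs Q: R (payoff 9); vs R: Q (payoff 7).
The only mutual best response is (Q, R); neither player gains by switching there.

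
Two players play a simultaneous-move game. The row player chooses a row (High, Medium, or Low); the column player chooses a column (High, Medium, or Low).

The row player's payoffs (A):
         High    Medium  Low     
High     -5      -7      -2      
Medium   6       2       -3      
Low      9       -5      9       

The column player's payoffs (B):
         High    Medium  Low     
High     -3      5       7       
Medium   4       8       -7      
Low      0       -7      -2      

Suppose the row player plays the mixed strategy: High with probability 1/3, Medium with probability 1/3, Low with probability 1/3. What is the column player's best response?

Medium

The column player's best reply maximizes expected payoff against the mix.
High: (1/3)·(-3) + (1/3)·4 + (1/3)·0 = 1/3
Medium: (1/3)·5 + (1/3)·8 + (1/3)·(-7) = 2
Low: (1/3)·7 + (1/3)·(-7) + (1/3)·(-2) = -2/3
Highest expected payoff is 2, from Medium.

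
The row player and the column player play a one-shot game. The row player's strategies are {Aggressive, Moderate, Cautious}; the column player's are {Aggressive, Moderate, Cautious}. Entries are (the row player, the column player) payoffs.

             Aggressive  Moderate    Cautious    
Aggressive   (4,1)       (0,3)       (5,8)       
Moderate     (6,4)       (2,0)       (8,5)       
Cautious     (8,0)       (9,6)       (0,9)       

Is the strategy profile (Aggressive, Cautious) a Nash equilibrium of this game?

No

Holding the column player at Cautious: the row player gets 5 from Aggressive but could get 8 by switching to Moderate. The row player has a profitable deviation.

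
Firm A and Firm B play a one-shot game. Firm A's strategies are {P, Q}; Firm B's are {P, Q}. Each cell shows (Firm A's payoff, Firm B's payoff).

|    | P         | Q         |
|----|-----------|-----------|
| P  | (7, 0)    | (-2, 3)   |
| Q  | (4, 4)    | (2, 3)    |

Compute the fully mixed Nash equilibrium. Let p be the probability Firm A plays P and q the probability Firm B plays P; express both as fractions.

In a mixed NE each player is indifferent between their pure strategies, so the opponent's mix sets the indifference.
Firm B indifferent between P and Q: p·0 + (1−p)·4 = p·3 + (1−p)·3 ⟹ 4 + (-4)p = 3 + 0p ⟹ p = 1/4.
Firm A indifferent between P and Q: q·7 + (1−q)·(-2) = q·4 + (1−q)·2 ⟹ (-2) + 9q = 2 + 2q ⟹ q = 4/7.

p = 1/4, q = 4/7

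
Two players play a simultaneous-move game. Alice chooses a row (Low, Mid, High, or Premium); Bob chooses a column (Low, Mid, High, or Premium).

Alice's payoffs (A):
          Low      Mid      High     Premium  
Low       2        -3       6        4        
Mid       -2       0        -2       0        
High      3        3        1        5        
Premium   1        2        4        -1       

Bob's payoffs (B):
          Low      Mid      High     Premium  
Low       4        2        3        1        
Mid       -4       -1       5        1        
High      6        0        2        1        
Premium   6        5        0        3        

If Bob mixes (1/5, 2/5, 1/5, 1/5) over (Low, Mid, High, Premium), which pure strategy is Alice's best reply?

Compute Alice's expected payoff from each pure strategy against the given mix.
Low: (1/5)·2 + (2/5)·(-3) + (1/5)·6 + (1/5)·4 = 6/5
Mid: (1/5)·(-2) + (2/5)·0 + (1/5)·(-2) + (1/5)·0 = -4/5
High: (1/5)·3 + (2/5)·3 + (1/5)·1 + (1/5)·5 = 3
Premium: (1/5)·1 + (2/5)·2 + (1/5)·4 + (1/5)·(-1) = 8/5
Highest expected payoff is 3, from High.

High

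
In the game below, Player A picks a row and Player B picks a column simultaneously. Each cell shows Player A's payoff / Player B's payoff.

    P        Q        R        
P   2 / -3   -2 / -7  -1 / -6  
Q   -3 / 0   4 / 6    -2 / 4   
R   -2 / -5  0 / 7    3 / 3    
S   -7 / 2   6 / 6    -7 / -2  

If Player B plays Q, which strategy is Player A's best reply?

S

With Player B fixed at Q, Player A's payoffs are: P → -2, Q → 4, R → 0, S → 6.
The maximum is 6, achieved by S.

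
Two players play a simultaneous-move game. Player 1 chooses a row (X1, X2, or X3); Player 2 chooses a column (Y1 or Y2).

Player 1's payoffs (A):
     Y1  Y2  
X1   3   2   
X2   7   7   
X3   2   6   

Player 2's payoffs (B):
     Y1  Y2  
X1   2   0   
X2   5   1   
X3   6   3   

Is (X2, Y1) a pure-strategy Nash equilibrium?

Yes

Holding Player 2 at Y1: Player 1 gets 7 from X2, versus 3 from X1, 2 from X3. No profitable deviation for Player 1.
Holding Player 1 at X2: Player 2 gets 5 from Y1, versus 1 from Y2. No profitable deviation for Player 2 either.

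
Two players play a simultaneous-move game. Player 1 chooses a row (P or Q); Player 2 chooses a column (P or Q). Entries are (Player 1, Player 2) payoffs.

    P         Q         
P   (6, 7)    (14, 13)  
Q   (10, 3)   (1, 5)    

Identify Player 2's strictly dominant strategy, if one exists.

A strategy is strictly dominant if it gives Player 2 a strictly higher payoff than every other strategy, against every choice by the opponent.
Q strictly dominates: vs P: 13 > 7; vs Q: 5 > 3.

Q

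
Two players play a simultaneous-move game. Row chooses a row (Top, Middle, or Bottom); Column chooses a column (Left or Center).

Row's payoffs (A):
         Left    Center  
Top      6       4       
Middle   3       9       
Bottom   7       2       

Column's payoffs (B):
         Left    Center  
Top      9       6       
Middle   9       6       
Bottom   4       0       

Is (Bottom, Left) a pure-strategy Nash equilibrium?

Yes

Holding Column at Left: Row gets 7 from Bottom, versus 6 from Top, 3 from Middle. No profitable deviation for Row.
Holding Row at Bottom: Column gets 4 from Left, versus 0 from Center. No profitable deviation for Column either.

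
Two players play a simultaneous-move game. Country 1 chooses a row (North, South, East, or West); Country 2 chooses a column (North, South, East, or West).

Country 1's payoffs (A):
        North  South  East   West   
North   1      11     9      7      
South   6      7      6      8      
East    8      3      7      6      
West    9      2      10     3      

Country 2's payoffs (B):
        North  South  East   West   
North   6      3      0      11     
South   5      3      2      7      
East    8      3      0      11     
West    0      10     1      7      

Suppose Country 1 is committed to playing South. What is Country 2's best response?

With Country 1 fixed at South, Country 2's payoffs are: North → 5, South → 3, East → 2, West → 7.
The maximum is 7, achieved by West.

West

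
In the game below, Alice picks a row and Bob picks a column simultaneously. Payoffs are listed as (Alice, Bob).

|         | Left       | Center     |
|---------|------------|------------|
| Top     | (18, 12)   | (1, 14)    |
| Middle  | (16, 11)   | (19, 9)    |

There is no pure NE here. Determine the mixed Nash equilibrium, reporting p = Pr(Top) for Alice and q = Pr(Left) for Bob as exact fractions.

p = 1/2, q = 9/10

Each player's mixing probability is pinned down by making the *other* player indifferent.
Bob indifferent between Left and Center: p·12 + (1−p)·11 = p·14 + (1−p)·9 ⟹ 11 + 1p = 9 + 5p ⟹ p = 1/2.
Alice indifferent between Top and Middle: q·18 + (1−q)·1 = q·16 + (1−q)·19 ⟹ 1 + 17q = 19 + (-3)q ⟹ q = 9/10.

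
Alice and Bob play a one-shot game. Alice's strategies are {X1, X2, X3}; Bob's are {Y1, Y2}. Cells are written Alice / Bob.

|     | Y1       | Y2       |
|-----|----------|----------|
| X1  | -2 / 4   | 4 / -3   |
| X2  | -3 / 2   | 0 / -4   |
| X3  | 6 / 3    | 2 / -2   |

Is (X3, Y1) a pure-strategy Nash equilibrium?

Holding Bob at Y1: Alice gets 6 from X3, versus -2 from X1, -3 from X2. No profitable deviation for Alice.
Holding Alice at X3: Bob gets 3 from Y1, versus -2 from Y2. No profitable deviation for Bob either.

Yes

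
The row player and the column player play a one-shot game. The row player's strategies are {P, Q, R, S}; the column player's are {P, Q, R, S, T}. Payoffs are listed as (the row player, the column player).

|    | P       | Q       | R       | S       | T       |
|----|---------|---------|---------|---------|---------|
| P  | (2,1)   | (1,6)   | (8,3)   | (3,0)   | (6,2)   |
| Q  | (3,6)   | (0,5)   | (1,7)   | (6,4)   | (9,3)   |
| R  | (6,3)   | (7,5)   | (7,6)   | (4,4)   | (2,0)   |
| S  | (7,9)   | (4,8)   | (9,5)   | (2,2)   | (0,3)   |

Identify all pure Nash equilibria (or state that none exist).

(S, P)

A profile is a Nash equilibrium when each player is best-responding to the other.
The row player's best responses — vs P: S (payoff 7); vs Q: R (payoff 7); vs R: S (payoff 9); vs S: Q (payoff 6); vs T: Q (payoff 9).
The column player's best responses — vs P: Q (payoff 6); vs Q: R (payoff 7); vs R: R (payoff 6); vs S: P (payoff 9).
The only mutual best response is (S, P); neither player gains by switching there.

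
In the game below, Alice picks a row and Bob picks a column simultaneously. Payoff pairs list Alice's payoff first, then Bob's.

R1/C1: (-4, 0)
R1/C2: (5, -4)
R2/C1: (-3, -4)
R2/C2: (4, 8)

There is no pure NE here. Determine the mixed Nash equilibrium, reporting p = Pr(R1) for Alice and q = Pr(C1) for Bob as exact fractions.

Each player's mixing probability is pinned down by making the *other* player indifferent.
Bob indifferent between C1 and C2: p·0 + (1−p)·(-4) = p·(-4) + (1−p)·8 ⟹ (-4) + 4p = 8 + (-12)p ⟹ p = 3/4.
Alice indifferent between R1 and R2: q·(-4) + (1−q)·5 = q·(-3) + (1−q)·4 ⟹ 5 + (-9)q = 4 + (-7)q ⟹ q = 1/2.

p = 3/4, q = 1/2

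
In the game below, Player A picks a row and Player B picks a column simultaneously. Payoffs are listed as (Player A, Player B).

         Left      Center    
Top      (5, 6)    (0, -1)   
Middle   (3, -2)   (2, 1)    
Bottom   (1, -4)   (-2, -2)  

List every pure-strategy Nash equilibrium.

(Top, Left) and (Middle, Center)

Check mutual best responses: a cell is a NE iff neither player can gain by unilaterally deviating.
Player A's best responses — vs Left: Top (payoff 5); vs Center: Middle (payoff 2).
Player B's best responses — vs Top: Left (payoff 6); vs Middle: Center (payoff 1); vs Bottom: Center (payoff -2).
Mutual best responses occur at (Top, Left) and (Middle, Center); at each, neither player gains by switching.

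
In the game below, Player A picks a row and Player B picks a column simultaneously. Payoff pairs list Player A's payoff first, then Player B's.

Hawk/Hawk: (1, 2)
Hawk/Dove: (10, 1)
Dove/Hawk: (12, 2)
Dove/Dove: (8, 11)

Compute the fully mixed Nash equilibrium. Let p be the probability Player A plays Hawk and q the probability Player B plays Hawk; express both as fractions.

Each player's mixing probability is pinned down by making the *other* player indifferent.
Player B indifferent between Hawk and Dove: p·2 + (1−p)·2 = p·1 + (1−p)·11 ⟹ 2 + 0p = 11 + (-10)p ⟹ p = 9/10.
Player A indifferent between Hawk and Dove: q·1 + (1−q)·10 = q·12 + (1−q)·8 ⟹ 10 + (-9)q = 8 + 4q ⟹ q = 2/13.

p = 9/10, q = 2/13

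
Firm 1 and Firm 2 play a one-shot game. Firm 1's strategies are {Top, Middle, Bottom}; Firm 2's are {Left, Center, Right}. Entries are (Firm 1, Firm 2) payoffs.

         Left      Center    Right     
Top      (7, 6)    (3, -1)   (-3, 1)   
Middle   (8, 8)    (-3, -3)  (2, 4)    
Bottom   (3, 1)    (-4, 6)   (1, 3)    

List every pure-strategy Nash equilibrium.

(Middle, Left)

Find each player's best response to every opponent strategy; NE are the intersections.
Firm 1's best responses — vs Left: Middle (payoff 8); vs Center: Top (payoff 3); vs Right: Middle (payoff 2).
Firm 2's best responses — vs Top: Left (payoff 6); vs Middle: Left (payoff 8); vs Bottom: Center (payoff 6).
The only mutual best response is (Middle, Left); neither player gains by switching there.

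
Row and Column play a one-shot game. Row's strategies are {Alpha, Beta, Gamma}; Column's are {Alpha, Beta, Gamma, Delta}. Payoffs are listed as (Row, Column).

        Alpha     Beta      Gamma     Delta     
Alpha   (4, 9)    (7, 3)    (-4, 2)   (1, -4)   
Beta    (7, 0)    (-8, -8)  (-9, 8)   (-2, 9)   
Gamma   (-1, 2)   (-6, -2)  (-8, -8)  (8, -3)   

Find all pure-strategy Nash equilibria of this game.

Find each player's best response to every opponent strategy; NE are the intersections.
Row's best responses — vs Alpha: Beta (payoff 7); vs Beta: Alpha (payoff 7); vs Gamma: Alpha (payoff -4); vs Delta: Gamma (payoff 8).
Column's best responses — vs Alpha: Alpha (payoff 9); vs Beta: Delta (payoff 9); vs Gamma: Alpha (payoff 2).
No cell has both players best-responding. For instance, Row's best reply to Beta is Alpha, but against Alpha Column prefers Alpha over Beta.

No pure-strategy Nash equilibrium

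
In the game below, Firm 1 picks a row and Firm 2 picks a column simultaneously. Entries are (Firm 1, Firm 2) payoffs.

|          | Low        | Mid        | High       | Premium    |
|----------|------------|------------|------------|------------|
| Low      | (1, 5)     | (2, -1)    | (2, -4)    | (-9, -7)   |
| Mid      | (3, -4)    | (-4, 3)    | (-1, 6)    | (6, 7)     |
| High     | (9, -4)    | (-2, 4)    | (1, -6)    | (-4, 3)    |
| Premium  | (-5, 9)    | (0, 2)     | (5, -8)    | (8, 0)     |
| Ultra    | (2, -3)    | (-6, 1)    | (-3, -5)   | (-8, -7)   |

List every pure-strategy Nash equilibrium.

There is no pure-strategy Nash equilibrium

Check mutual best responses: a cell is a NE iff neither player can gain by unilaterally deviating.
Firm 1's best responses — vs Low: High (payoff 9); vs Mid: Low (payoff 2); vs High: Premium (payoff 5); vs Premium: Premium (payoff 8).
Firm 2's best responses — vs Low: Low (payoff 5); vs Mid: Premium (payoff 7); vs High: Mid (payoff 4); vs Premium: Low (payoff 9); vs Ultra: Mid (payoff 1).
No cell has both players best-responding. For instance, Firm 1's best reply to Mid is Low, but against Low Firm 2 prefers Low over Mid.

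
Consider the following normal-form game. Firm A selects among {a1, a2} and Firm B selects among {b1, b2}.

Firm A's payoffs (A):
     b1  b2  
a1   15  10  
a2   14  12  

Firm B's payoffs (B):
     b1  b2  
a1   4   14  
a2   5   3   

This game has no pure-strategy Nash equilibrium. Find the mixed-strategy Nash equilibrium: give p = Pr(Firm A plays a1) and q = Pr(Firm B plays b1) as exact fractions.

Each player's mixing probability is pinned down by making the *other* player indifferent.
Firm B indifferent between b1 and b2: p·4 + (1−p)·5 = p·14 + (1−p)·3 ⟹ 5 + (-1)p = 3 + 11p ⟹ p = 1/6.
Firm A indifferent between a1 and a2: q·15 + (1−q)·10 = q·14 + (1−q)·12 ⟹ 10 + 5q = 12 + 2q ⟹ q = 2/3.

p = 1/6, q = 2/3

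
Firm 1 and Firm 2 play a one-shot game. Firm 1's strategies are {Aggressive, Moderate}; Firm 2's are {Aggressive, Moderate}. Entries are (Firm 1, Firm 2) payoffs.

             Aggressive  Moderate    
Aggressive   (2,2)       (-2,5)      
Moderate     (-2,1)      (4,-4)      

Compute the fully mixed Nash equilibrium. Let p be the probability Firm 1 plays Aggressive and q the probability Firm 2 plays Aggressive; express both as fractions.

In a mixed NE each player is indifferent between their pure strategies, so the opponent's mix sets the indifference.
Firm 2 indifferent between Aggressive and Moderate: p·2 + (1−p)·1 = p·5 + (1−p)·(-4) ⟹ 1 + 1p = (-4) + 9p ⟹ p = 5/8.
Firm 1 indifferent between Aggressive and Moderate: q·2 + (1−q)·(-2) = q·(-2) + (1−q)·4 ⟹ (-2) + 4q = 4 + (-6)q ⟹ q = 3/5.

p = 5/8, q = 3/5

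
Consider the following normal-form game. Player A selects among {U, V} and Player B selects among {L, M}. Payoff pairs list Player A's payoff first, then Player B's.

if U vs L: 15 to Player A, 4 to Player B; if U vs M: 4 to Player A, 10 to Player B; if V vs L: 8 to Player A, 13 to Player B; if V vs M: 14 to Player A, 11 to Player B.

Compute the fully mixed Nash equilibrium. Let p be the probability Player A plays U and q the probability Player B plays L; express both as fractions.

Each player's mixing probability is pinned down by making the *other* player indifferent.
Player B indifferent between L and M: p·4 + (1−p)·13 = p·10 + (1−p)·11 ⟹ 13 + (-9)p = 11 + (-1)p ⟹ p = 1/4.
Player A indifferent between U and V: q·15 + (1−q)·4 = q·8 + (1−q)·14 ⟹ 4 + 11q = 14 + (-6)q ⟹ q = 10/17.

p = 1/4, q = 10/17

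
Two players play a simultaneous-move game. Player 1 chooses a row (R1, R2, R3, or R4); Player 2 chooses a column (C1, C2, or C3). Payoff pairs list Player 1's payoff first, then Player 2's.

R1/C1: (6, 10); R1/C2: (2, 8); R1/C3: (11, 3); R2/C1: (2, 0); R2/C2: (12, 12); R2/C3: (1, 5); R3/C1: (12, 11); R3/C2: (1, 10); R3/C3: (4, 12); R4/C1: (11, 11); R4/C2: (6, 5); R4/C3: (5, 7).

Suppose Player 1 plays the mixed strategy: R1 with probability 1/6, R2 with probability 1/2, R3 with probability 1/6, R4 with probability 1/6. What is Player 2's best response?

C2

Player 2's best reply maximizes expected payoff against the mix.
C1: (1/6)·10 + (1/2)·0 + (1/6)·11 + (1/6)·11 = 16/3
C2: (1/6)·8 + (1/2)·12 + (1/6)·10 + (1/6)·5 = 59/6
C3: (1/6)·3 + (1/2)·5 + (1/6)·12 + (1/6)·7 = 37/6
Highest expected payoff is 59/6, from C2.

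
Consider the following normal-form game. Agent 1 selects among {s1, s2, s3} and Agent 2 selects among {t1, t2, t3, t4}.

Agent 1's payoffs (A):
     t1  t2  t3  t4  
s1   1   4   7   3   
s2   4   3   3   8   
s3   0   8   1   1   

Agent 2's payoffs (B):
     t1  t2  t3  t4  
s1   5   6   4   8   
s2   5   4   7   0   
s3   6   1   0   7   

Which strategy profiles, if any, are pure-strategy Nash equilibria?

Check mutual best responses: a cell is a NE iff neither player can gain by unilaterally deviating.
Agent 1's best responses — vs t1: s2 (payoff 4); vs t2: s3 (payoff 8); vs t3: s1 (payoff 7); vs t4: s2 (payoff 8).
Agent 2's best responses — vs s1: t4 (payoff 8); vs s2: t3 (payoff 7); vs s3: t4 (payoff 7).
No cell has both players best-responding. For instance, Agent 1's best reply to t3 is s1, but against s1 Agent 2 prefers t4 over t3.

There is no pure-strategy Nash equilibrium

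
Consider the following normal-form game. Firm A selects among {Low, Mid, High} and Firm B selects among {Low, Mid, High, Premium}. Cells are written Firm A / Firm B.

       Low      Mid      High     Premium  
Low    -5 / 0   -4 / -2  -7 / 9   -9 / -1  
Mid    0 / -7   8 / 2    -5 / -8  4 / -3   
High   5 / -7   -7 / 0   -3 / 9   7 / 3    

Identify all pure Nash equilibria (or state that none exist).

A profile is a Nash equilibrium when each player is best-responding to the other.
Firm A's best responses — vs Low: High (payoff 5); vs Mid: Mid (payoff 8); vs High: High (payoff -3); vs Premium: High (payoff 7).
Firm B's best responses — vs Low: High (payoff 9); vs Mid: Mid (payoff 2); vs High: High (payoff 9).
Mutual best responses occur at (Mid, Mid) and (High, High); at each, neither player gains by switching.

(Mid, Mid) and (High, High)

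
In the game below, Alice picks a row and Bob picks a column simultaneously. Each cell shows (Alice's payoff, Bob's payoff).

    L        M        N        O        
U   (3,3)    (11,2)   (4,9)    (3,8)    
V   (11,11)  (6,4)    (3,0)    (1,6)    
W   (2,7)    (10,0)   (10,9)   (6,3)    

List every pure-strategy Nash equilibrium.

Find each player's best response to every opponent strategy; NE are the intersections.
Alice's best responses — vs L: V (payoff 11); vs M: U (payoff 11); vs N: W (payoff 10); vs O: W (payoff 6).
Bob's best responses — vs U: N (payoff 9); vs V: L (payoff 11); vs W: N (payoff 9).
Mutual best responses occur at (V, L) and (W, N); at each, neither player gains by switching.

(V, L) and (W, N)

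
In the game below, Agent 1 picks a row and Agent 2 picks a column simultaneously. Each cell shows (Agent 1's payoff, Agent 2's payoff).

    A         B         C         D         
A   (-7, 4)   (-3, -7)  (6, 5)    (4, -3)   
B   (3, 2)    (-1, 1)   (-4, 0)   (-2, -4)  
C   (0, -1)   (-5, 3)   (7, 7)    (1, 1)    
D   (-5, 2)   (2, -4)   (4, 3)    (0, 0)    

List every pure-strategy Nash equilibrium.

(B, A) and (C, C)

Check mutual best responses: a cell is a NE iff neither player can gain by unilaterally deviating.
Agent 1's best responses — vs A: B (payoff 3); vs B: D (payoff 2); vs C: C (payoff 7); vs D: A (payoff 4).
Agent 2's best responses — vs A: C (payoff 5); vs B: A (payoff 2); vs C: C (payoff 7); vs D: C (payoff 3).
Mutual best responses occur at (B, A) and (C, C); at each, neither player gains by switching.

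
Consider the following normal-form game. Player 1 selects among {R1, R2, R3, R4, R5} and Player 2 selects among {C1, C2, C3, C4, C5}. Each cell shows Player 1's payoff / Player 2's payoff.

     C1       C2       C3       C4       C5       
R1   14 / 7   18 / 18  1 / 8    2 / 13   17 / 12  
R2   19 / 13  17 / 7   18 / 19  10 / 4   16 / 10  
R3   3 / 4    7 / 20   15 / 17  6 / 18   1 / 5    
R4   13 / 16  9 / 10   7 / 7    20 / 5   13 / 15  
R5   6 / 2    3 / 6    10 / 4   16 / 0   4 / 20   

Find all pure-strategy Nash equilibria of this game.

(R1, C2) and (R2, C3)

Check mutual best responses: a cell is a NE iff neither player can gain by unilaterally deviating.
Player 1's best responses — vs C1: R2 (payoff 19); vs C2: R1 (payoff 18); vs C3: R2 (payoff 18); vs C4: R4 (payoff 20); vs C5: R1 (payoff 17).
Player 2's best responses — vs R1: C2 (payoff 18); vs R2: C3 (payoff 19); vs R3: C2 (payoff 20); vs R4: C1 (payoff 16); vs R5: C5 (payoff 20).
Mutual best responses occur at (R1, C2) and (R2, C3); at each, neither player gains by switching.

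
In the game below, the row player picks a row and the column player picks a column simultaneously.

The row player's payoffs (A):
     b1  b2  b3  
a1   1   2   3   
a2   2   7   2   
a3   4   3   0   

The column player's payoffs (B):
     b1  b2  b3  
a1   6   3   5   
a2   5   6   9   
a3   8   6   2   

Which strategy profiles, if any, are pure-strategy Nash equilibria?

Check mutual best responses: a cell is a NE iff neither player can gain by unilaterally deviating.
The row player's best responses — vs b1: a3 (payoff 4); vs b2: a2 (payoff 7); vs b3: a1 (payoff 3).
The column player's best responses — vs a1: b1 (payoff 6); vs a2: b3 (payoff 9); vs a3: b1 (payoff 8).
The only mutual best response is (a3, b1); neither player gains by switching there.

(a3, b1)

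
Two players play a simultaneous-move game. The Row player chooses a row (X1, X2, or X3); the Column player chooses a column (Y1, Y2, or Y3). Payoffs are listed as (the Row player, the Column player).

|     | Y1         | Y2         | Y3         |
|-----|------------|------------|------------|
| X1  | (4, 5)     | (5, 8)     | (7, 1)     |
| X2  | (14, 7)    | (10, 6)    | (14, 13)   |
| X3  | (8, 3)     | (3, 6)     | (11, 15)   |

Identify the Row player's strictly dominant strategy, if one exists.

X2

A strategy is strictly dominant if it gives the Row player a strictly higher payoff than every other strategy, against every choice by the opponent.
X2 strictly dominates: vs Y1: 14 > each of {4, 8}; vs Y2: 10 > each of {5, 3}; vs Y3: 14 > each of {7, 11}.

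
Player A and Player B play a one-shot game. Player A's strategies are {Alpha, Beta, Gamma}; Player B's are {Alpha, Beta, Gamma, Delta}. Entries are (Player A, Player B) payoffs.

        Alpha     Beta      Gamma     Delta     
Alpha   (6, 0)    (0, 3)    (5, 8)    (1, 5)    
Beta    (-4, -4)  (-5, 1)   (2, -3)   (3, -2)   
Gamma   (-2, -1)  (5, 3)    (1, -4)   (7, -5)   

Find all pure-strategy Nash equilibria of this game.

Find each player's best response to every opponent strategy; NE are the intersections.
Player A's best responses — vs Alpha: Alpha (payoff 6); vs Beta: Gamma (payoff 5); vs Gamma: Alpha (payoff 5); vs Delta: Gamma (payoff 7).
Player B's best responses — vs Alpha: Gamma (payoff 8); vs Beta: Beta (payoff 1); vs Gamma: Beta (payoff 3).
Mutual best responses occur at (Alpha, Gamma) and (Gamma, Beta); at each, neither player gains by switching.

(Alpha, Gamma) and (Gamma, Beta)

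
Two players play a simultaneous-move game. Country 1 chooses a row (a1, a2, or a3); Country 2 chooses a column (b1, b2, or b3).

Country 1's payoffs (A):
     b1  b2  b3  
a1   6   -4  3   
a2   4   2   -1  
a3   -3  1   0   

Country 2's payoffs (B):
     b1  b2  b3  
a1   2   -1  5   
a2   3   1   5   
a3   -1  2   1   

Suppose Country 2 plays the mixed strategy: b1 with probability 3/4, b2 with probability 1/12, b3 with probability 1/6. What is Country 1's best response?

a1

Compute Country 1's expected payoff from each pure strategy against the given mix.
a1: (3/4)·6 + (1/12)·(-4) + (1/6)·3 = 14/3
a2: (3/4)·4 + (1/12)·2 + (1/6)·(-1) = 3
a3: (3/4)·(-3) + (1/12)·1 + (1/6)·0 = -13/6
Highest expected payoff is 14/3, from a1.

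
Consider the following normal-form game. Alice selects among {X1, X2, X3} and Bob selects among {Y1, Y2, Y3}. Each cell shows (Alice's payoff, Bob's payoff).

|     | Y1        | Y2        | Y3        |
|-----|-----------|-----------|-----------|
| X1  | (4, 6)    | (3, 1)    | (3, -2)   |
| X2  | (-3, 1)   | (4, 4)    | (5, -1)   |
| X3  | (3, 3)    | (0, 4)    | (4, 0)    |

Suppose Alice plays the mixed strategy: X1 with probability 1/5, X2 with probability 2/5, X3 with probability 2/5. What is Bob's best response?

Y2

Compute Bob's expected payoff from each pure strategy against the given mix.
Y1: (1/5)·6 + (2/5)·1 + (2/5)·3 = 14/5
Y2: (1/5)·1 + (2/5)·4 + (2/5)·4 = 17/5
Y3: (1/5)·(-2) + (2/5)·(-1) + (2/5)·0 = -4/5
Highest expected payoff is 17/5, from Y2.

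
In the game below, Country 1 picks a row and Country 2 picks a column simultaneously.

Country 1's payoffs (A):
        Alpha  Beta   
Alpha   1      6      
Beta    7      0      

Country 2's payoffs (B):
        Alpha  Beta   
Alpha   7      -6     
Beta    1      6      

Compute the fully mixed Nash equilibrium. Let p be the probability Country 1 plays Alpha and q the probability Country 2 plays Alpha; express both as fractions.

p = 5/18, q = 1/2

Each player's mixing probability is pinned down by making the *other* player indifferent.
Country 2 indifferent between Alpha and Beta: p·7 + (1−p)·1 = p·(-6) + (1−p)·6 ⟹ 1 + 6p = 6 + (-12)p ⟹ p = 5/18.
Country 1 indifferent between Alpha and Beta: q·1 + (1−q)·6 = q·7 + (1−q)·0 ⟹ 6 + (-5)q = 0 + 7q ⟹ q = 1/2.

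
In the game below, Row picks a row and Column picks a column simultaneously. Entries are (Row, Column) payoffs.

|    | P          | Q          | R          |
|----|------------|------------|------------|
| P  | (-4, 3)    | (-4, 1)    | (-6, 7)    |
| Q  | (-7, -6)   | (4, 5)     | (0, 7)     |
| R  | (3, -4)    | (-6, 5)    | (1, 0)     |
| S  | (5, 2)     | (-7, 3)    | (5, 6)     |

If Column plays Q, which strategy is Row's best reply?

With Column fixed at Q, Row's payoffs are: P → -4, Q → 4, R → -6, S → -7.
The maximum is 4, achieved by Q.

Q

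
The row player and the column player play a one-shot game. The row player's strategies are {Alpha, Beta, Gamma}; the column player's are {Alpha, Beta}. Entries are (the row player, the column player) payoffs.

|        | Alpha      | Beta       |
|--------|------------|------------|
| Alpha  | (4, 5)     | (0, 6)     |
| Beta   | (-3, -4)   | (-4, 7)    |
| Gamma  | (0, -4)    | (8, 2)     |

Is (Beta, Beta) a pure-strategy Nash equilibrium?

No

Holding the column player at Beta: the row player gets -4 from Beta but could get 8 by switching to Gamma. The row player has a profitable deviation.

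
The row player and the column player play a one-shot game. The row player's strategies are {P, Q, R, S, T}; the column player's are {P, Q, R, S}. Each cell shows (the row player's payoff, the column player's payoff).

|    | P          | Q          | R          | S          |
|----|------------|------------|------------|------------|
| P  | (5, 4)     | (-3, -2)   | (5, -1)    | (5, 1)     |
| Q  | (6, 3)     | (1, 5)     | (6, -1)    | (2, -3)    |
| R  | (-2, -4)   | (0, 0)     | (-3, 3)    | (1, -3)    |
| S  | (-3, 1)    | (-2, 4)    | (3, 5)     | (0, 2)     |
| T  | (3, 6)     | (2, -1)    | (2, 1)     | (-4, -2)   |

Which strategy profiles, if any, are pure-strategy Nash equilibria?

A profile is a Nash equilibrium when each player is best-responding to the other.
The row player's best responses — vs P: Q (payoff 6); vs Q: T (payoff 2); vs R: Q (payoff 6); vs S: P (payoff 5).
The column player's best responses — vs P: P (payoff 4); vs Q: Q (payoff 5); vs R: R (payoff 3); vs S: R (payoff 5); vs T: P (payoff 6).
No cell has both players best-responding. For instance, the row player's best reply to P is Q, but against Q the column player prefers Q over P.

None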